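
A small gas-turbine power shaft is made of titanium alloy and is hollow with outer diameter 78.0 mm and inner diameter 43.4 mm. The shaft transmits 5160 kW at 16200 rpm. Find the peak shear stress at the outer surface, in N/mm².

36.1 N/mm²

ω = 2π·16200/60 = 1696 rad/s, so T = P/ω = 5160×10³ / 1696 = 3042 N·m.
J = π(d_o⁴ − d_i⁴)/32 = π(0.0780⁴ − 0.0434⁴)/32 = 3.286×10^-6 m⁴.
τ_max = T·r/J = 3042 × 0.0390 / 3.286×10^-6 = 3.610×10^7 Pa.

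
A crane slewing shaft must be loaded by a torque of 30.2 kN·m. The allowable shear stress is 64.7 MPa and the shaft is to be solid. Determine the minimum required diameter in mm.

133 mm

For a solid shaft τ_max = 16T/(πd³), so d = (16T/(π τ_allow))^(1/3) = (16·30200/(π·6.47×10^7))^(1/3) = 0.1335 m.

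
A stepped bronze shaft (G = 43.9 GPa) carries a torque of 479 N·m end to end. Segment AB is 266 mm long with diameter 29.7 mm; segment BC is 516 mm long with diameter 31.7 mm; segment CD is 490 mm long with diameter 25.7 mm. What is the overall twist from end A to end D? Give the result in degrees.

J_AB = π(0.0297)⁴/32 = 7.64×10^-8 m⁴; J_BC = π(0.0317)⁴/32 = 9.91×10^-8 m⁴; J_CD = π(0.0257)⁴/32 = 4.28×10^-8 m⁴.
θ = (T/G)·Σ L_i/J_i = (479.0/43.9×10⁹)·(0.266/7.64×10^-8 + 0.516/9.91×10^-8 + 0.490/4.28×10^-8) = 0.2196 rad.

12.6°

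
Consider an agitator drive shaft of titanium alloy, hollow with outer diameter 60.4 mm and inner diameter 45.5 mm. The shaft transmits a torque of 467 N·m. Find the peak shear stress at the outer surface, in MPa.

J = π(d_o⁴ − d_i⁴)/32 = π(0.0604⁴ − 0.0455⁴)/32 = 8.858×10^-7 m⁴.
τ_max = T·r/J = 467.0 × 0.0302 / 8.858×10^-7 = 1.592×10^7 Pa.

15.9 MPa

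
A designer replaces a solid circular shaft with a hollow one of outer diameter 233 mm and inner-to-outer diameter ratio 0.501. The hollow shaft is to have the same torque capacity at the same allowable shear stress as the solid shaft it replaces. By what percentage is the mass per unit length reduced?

21.8 %

Equal τ_max and T ⇒ the solid shaft needs d_s³ = d_o³(1−k⁴), so d_s = 233·(1−0.501⁴)^(1/3) = 228.0 mm.
Area ratio A_h/A_s = d_o²(1−k²)/d_s² = (1−k²)/(1−k⁴)^(2/3) = 0.7822.
Mass saving = 1 − 0.7822 = 21.8 %.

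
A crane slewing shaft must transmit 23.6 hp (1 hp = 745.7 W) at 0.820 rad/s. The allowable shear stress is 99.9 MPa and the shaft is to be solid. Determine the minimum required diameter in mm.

103 mm

ω = 0.820 rad/s, so T = P/ω = 23.6×745.7 / 0.8200 = 21460 N·m.
For a solid shaft τ_max = 16T/(πd³), so d = (16T/(π τ_allow))^(1/3) = (16·21460/(π·9.99×10^7))^(1/3) = 0.1030 m.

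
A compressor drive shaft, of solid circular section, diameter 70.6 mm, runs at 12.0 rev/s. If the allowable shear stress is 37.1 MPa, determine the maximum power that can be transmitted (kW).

193 kW

J = πd⁴/32 = π(0.0706)⁴/32 = 2.439×10^-6 m⁴.
T_max = τ_allow·J/r = 3.71×10^7 × 2.439×10^-6 / 0.0353 = 2563 N·m.
ω = 2π·12.0 = 75.40 rad/s, so P_max = T_max·ω = 1.933×10^5 W.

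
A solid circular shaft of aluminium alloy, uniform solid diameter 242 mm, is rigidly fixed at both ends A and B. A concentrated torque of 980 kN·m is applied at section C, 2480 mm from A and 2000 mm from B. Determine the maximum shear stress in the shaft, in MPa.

With uniform GJ and both ends fixed, compatibility θ_AC = θ_CB gives T_A·a = T_B·b, together with T_A + T_B = T₀.
T_A = T₀·b/(a+b) = 980000·2000/4480 = 437500 N·m; T_B = 542500 N·m.
τ in each portion: τ_AC = 1.57×10^8 Pa, τ_CB = 1.95×10^8 Pa; maximum is in CB.
τ_max = T_CB·r/J = 542500·0.121/3.37×10^-4 = 1.950×10^8 Pa.

195 MPa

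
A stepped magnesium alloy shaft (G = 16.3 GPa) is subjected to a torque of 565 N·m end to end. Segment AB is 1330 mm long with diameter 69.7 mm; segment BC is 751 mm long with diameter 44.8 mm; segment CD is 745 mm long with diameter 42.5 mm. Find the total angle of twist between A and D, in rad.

0.166 rad

J_AB = π(0.0697)⁴/32 = 2.32×10^-6 m⁴; J_BC = π(0.0448)⁴/32 = 3.95×10^-7 m⁴; J_CD = π(0.0425)⁴/32 = 3.20×10^-7 m⁴.
θ = (T/G)·Σ L_i/J_i = (565.0/16.3×10⁹)·(1.33/2.32×10^-6 + 0.751/3.95×10^-7 + 0.745/3.20×10^-7) = 0.1663 rad.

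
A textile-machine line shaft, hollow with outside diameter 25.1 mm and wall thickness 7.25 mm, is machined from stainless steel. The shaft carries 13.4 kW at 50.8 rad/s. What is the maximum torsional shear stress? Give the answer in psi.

ω = 50.8 rad/s, so T = P/ω = 13.4×10³ / 50.80 = 263.8 N·m.
J = π(d_o⁴ − d_i⁴)/32 = π(0.0251⁴ − 0.0106⁴)/32 = 3.773×10^-8 m⁴.
τ_max = T·r/J = 263.8 × 0.0126 / 3.773×10^-8 = 8.775×10^7 Pa.

12700 psi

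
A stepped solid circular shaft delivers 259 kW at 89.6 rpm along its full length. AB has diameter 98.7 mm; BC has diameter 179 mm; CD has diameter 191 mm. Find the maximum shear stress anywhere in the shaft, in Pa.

1.46e8 Pa

ω = 2π·89.6/60 = 9.383 rad/s, so T = P/ω = 259×10³ / 9.383 = 27600 N·m.
Under the same torque, τ_max = 16T/(πd³) is largest where d is smallest — segment AB (d = 98.7 mm).
τ_max = 16·27600/(π·(0.0987)³) = 1.462×10^8 Pa.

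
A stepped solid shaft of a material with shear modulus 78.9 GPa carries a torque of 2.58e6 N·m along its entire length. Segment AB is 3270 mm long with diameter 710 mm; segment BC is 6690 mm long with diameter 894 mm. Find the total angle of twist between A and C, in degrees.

0.445°

J_AB = π(0.710)⁴/32 = 0.0249 m⁴; J_BC = π(0.894)⁴/32 = 0.0627 m⁴.
θ = (T/G)·Σ L_i/J_i = (2.580e6/78.9×10⁹)·(3.27/0.0249 + 6.69/0.0627) = 7.774×10^-3 rad.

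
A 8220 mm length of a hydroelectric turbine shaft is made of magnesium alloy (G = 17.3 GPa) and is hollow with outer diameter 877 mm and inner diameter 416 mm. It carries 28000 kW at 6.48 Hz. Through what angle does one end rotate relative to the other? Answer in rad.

0.00593 rad

ω = 2π·6.48 = 40.72 rad/s, so T = P/ω = 28000×10³ / 40.72 = 687700 N·m.
J = π(d_o⁴ − d_i⁴)/32 = π(0.877⁴ − 0.416⁴)/32 = 0.05514 m⁴.
θ = T·L/(G·J) = 687700 × 8.22 / (17.3×10⁹ × 0.05514) = 5.926×10^-3 rad.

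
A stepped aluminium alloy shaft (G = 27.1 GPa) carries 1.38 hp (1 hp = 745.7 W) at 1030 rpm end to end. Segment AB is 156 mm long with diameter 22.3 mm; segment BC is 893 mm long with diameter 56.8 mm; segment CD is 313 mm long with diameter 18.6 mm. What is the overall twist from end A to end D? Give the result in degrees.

0.685°

ω = 2π·1030/60 = 107.9 rad/s, so T = P/ω = 1.38×745.7 / 107.9 = 9.541 N·m.
J_AB = π(0.0223)⁴/32 = 2.43×10^-8 m⁴; J_BC = π(0.0568)⁴/32 = 1.02×10^-6 m⁴; J_CD = π(0.0186)⁴/32 = 1.18×10^-8 m⁴.
θ = (T/G)·Σ L_i/J_i = (9.541/27.1×10⁹)·(0.156/2.43×10^-8 + 0.893/1.02×10^-6 + 0.313/1.18×10^-8) = 0.01195 rad.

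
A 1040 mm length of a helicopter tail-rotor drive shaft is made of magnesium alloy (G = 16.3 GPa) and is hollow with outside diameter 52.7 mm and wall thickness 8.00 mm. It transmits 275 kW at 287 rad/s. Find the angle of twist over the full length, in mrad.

ω = 287 rad/s, so T = P/ω = 275×10³ / 287.0 = 958.2 N·m.
J = π(d_o⁴ − d_i⁴)/32 = π(0.0527⁴ − 0.0367⁴)/32 = 5.792×10^-7 m⁴.
θ = T·L/(G·J) = 958.2 × 1.04 / (16.3×10⁹ × 5.792×10^-7) = 0.1056 rad.

106 mrad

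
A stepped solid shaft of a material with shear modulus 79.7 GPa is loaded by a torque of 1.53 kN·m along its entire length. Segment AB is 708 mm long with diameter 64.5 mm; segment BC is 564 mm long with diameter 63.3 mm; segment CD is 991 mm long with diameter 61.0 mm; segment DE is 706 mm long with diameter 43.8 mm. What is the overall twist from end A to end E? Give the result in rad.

J_AB = π(0.0645)⁴/32 = 1.70×10^-6 m⁴; J_BC = π(0.0633)⁴/32 = 1.58×10^-6 m⁴; J_CD = π(0.0610)⁴/32 = 1.36×10^-6 m⁴; J_DE = π(0.0438)⁴/32 = 3.61×10^-7 m⁴.
θ = (T/G)·Σ L_i/J_i = (1530/79.7×10⁹)·(0.708/1.70×10^-6 + 0.564/1.58×10^-6 + 0.991/1.36×10^-6 + 0.706/3.61×10^-7) = 0.06637 rad.

0.0664 rad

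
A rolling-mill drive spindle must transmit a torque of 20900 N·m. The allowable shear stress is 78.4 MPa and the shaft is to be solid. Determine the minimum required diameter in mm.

For a solid shaft τ_max = 16T/(πd³), so d = (16T/(π τ_allow))^(1/3) = (16·20900/(π·7.84×10^7))^(1/3) = 0.1107 m.

111 mm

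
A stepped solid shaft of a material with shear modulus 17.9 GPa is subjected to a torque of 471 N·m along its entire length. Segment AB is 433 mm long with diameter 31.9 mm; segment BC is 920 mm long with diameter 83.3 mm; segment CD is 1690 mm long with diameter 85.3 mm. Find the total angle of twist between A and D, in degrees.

J_AB = π(0.0319)⁴/32 = 1.02×10^-7 m⁴; J_BC = π(0.0833)⁴/32 = 4.73×10^-6 m⁴; J_CD = π(0.0853)⁴/32 = 5.20×10^-6 m⁴.
θ = (T/G)·Σ L_i/J_i = (471.0/17.9×10⁹)·(0.433/1.02×10^-7 + 0.920/4.73×10^-6 + 1.69/5.20×10^-6) = 0.1257 rad.

7.20°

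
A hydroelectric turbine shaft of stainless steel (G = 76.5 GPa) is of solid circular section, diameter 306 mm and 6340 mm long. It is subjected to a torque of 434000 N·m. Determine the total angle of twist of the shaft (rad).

J = πd⁴/32 = π(0.306)⁴/32 = 8.608×10^-4 m⁴.
θ = T·L/(G·J) = 434000 × 6.34 / (76.5×10⁹ × 8.608×10^-4) = 0.04179 rad.

0.0418 rad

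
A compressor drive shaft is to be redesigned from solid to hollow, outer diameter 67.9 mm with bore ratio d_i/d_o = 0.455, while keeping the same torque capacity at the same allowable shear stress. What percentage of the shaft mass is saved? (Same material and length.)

18.4 %

Equal τ_max and T ⇒ the solid shaft needs d_s³ = d_o³(1−k⁴), so d_s = 67.9·(1−0.455⁴)^(1/3) = 66.92 mm.
Area ratio A_h/A_s = d_o²(1−k²)/d_s² = (1−k²)/(1−k⁴)^(2/3) = 0.8165.
Mass saving = 1 − 0.8165 = 18.4 %.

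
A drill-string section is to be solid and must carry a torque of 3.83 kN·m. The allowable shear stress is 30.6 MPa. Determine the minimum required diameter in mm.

For a solid shaft τ_max = 16T/(πd³), so d = (16T/(π τ_allow))^(1/3) = (16·3830/(π·3.06×10^7))^(1/3) = 0.08606 m.

86.1 mm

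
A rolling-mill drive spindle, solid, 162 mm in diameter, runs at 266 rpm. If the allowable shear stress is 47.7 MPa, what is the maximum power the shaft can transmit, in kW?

J = πd⁴/32 = π(0.162)⁴/32 = 6.762×10^-5 m⁴.
T_max = τ_allow·J/r = 4.77×10^7 × 6.762×10^-5 / 0.0810 = 39820 N·m.
ω = 2π·266/60 = 27.86 rad/s, so P_max = T_max·ω = 1.109×10^6 W.

1110 kW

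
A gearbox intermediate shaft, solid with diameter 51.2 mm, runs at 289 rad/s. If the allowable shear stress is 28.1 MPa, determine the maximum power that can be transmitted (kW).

J = πd⁴/32 = π(0.0512)⁴/32 = 6.747×10^-7 m⁴.
T_max = τ_allow·J/r = 2.81×10^7 × 6.747×10^-7 / 0.0256 = 740.5 N·m.
ω = 289 rad/s, so P_max = T_max·ω = 2.140×10^5 W.

214 kW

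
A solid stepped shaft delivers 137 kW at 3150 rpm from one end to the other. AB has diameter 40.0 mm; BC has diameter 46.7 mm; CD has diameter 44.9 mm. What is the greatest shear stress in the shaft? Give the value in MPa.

33.1 MPa

ω = 2π·3150/60 = 329.9 rad/s, so T = P/ω = 137×10³ / 329.9 = 415.3 N·m.
Under the same torque, τ_max = 16T/(πd³) is largest where d is smallest — segment AB (d = 40.0 mm).
τ_max = 16·415.3/(π·(0.0400)³) = 3.305×10^7 Pa.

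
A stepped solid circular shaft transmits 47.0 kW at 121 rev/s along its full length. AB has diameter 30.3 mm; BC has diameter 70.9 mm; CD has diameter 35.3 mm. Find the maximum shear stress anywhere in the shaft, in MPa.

ω = 2π·121 = 760.3 rad/s, so T = P/ω = 47.0×10³ / 760.3 = 61.82 N·m.
Under the same torque, τ_max = 16T/(πd³) is largest where d is smallest — segment AB (d = 30.3 mm).
τ_max = 16·61.82/(π·(0.0303)³) = 1.132×10^7 Pa.

11.3 MPa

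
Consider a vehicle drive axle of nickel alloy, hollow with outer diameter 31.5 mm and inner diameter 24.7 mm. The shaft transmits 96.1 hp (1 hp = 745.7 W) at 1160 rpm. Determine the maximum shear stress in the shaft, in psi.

22400 psi

ω = 2π·1160/60 = 121.5 rad/s, so T = P/ω = 96.1×745.7 / 121.5 = 589.9 N·m.
J = π(d_o⁴ − d_i⁴)/32 = π(0.0315⁴ − 0.0247⁴)/32 = 6.012×10^-8 m⁴.
τ_max = T·r/J = 589.9 × 0.0158 / 6.012×10^-8 = 1.546×10^8 Pa.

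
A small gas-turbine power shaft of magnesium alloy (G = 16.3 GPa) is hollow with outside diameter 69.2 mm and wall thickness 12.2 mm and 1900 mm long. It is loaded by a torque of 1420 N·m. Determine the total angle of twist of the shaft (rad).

J = π(d_o⁴ − d_i⁴)/32 = π(0.0692⁴ − 0.0448⁴)/32 = 1.856×10^-6 m⁴.
θ = T·L/(G·J) = 1420 × 1.90 / (16.3×10⁹ × 1.856×10^-6) = 0.08919 rad.

0.0892 rad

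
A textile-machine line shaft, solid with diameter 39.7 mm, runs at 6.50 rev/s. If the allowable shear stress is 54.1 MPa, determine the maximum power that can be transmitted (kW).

J = πd⁴/32 = π(0.0397)⁴/32 = 2.439×10^-7 m⁴.
T_max = τ_allow·J/r = 5.41×10^7 × 2.439×10^-7 / 0.0199 = 664.7 N·m.
ω = 2π·6.50 = 40.84 rad/s, so P_max = T_max·ω = 2.715×10^4 W.

27.1 kW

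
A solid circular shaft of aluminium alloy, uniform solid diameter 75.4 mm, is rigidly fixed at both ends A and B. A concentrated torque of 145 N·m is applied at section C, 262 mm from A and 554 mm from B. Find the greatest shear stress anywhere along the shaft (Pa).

With uniform GJ and both ends fixed, compatibility θ_AC = θ_CB gives T_A·a = T_B·b, together with T_A + T_B = T₀.
T_A = T₀·b/(a+b) = 145.0·554/816.0 = 98.44 N·m; T_B = 46.56 N·m.
τ in each portion: τ_AC = 1.17×10^6 Pa, τ_CB = 5.53×10^5 Pa; maximum is in AC.
τ_max = T_AC·r/J = 98.44·0.0377/3.17×10^-6 = 1.170×10^6 Pa.

1.17e6 Pa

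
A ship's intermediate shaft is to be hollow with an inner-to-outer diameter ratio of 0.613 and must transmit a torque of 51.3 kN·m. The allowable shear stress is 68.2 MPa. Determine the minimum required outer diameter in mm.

For a hollow shaft with d_i/d_o = 0.613: τ_max = 16T/(π d_o³ (1−k⁴)), so d_o = [16T/(π τ_allow (1−k⁴))]^(1/3) = [16·51300/(π·6.82×10^7·0.8588)]^(1/3) = 0.1646 m.

165 mm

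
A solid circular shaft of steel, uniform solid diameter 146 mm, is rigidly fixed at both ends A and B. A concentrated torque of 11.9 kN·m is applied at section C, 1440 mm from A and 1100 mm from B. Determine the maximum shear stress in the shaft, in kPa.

11000 kPa

With uniform GJ and both ends fixed, compatibility θ_AC = θ_CB gives T_A·a = T_B·b, together with T_A + T_B = T₀.
T_A = T₀·b/(a+b) = 11900·1100/2540 = 5154 N·m; T_B = 6746 N·m.
τ in each portion: τ_AC = 8.43×10^6 Pa, τ_CB = 1.10×10^7 Pa; maximum is in CB.
τ_max = T_CB·r/J = 6746·0.0730/4.46×10^-5 = 1.104×10^7 Pa.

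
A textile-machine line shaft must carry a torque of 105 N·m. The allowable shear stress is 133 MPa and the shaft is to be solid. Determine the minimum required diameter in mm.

15.9 mm

For a solid shaft τ_max = 16T/(πd³), so d = (16T/(π τ_allow))^(1/3) = (16·105.0/(π·1.33×10^8))^(1/3) = 0.01590 m.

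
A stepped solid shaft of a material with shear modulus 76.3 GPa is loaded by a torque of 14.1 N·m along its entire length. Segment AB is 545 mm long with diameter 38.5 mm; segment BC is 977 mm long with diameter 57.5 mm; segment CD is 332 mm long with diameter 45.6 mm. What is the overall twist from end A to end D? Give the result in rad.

J_AB = π(0.0385)⁴/32 = 2.16×10^-7 m⁴; J_BC = π(0.0575)⁴/32 = 1.07×10^-6 m⁴; J_CD = π(0.0456)⁴/32 = 4.24×10^-7 m⁴.
θ = (T/G)·Σ L_i/J_i = (14.10/76.3×10⁹)·(0.545/2.16×10^-7 + 0.977/1.07×10^-6 + 0.332/4.24×10^-7) = 7.797×10^-4 rad.

7.80e-4 rad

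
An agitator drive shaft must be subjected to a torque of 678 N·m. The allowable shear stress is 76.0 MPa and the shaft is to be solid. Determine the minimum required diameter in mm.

35.7 mm

For a solid shaft τ_max = 16T/(πd³), so d = (16T/(π τ_allow))^(1/3) = (16·678.0/(π·7.60×10^7))^(1/3) = 0.03568 m.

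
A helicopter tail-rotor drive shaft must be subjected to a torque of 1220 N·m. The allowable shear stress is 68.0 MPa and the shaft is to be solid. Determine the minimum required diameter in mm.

45.0 mm

For a solid shaft τ_max = 16T/(πd³), so d = (16T/(π τ_allow))^(1/3) = (16·1220/(π·6.80×10^7))^(1/3) = 0.04504 m.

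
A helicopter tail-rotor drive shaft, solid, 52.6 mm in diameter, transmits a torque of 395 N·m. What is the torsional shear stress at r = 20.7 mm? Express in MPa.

10.9 MPa

J = πd⁴/32 = π(0.0526)⁴/32 = 7.515×10^-7 m⁴.
Shear stress varies linearly with radius: τ = T·r/J = 395.0 × 0.0207 / 7.515×10^-7 = 1.088×10^7 Pa.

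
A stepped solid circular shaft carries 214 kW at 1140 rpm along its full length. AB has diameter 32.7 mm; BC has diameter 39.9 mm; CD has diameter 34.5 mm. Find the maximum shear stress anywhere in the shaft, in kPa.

261000 kPa

ω = 2π·1140/60 = 119.4 rad/s, so T = P/ω = 214×10³ / 119.4 = 1793 N·m.
Under the same torque, τ_max = 16T/(πd³) is largest where d is smallest — segment AB (d = 32.7 mm).
τ_max = 16·1793/(π·(0.0327)³) = 2.611×10^8 Pa.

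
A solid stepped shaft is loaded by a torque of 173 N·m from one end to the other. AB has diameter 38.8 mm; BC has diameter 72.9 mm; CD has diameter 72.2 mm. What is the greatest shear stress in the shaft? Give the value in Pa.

Under the same torque, τ_max = 16T/(πd³) is largest where d is smallest — segment AB (d = 38.8 mm).
τ_max = 16·173.0/(π·(0.0388)³) = 1.508×10^7 Pa.

1.51e7 Pa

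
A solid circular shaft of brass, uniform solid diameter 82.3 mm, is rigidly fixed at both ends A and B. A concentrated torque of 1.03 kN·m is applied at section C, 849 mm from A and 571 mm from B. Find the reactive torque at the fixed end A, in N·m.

With uniform GJ and both ends fixed, compatibility θ_AC = θ_CB gives T_A·a = T_B·b, together with T_A + T_B = T₀.
T_A = T₀·b/(a+b) = 1030·571/1420 = 414.2 N·m; T_B = 615.8 N·m.

414 N·m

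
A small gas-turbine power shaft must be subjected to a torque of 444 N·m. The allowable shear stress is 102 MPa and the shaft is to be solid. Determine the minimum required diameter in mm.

For a solid shaft τ_max = 16T/(πd³), so d = (16T/(π τ_allow))^(1/3) = (16·444.0/(π·1.02×10^8))^(1/3) = 0.02809 m.

28.1 mm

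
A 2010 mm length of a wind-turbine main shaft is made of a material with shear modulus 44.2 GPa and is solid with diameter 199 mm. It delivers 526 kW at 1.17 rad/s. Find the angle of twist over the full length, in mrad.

ω = 1.17 rad/s, so T = P/ω = 526×10³ / 1.170 = 449600 N·m.
J = πd⁴/32 = π(0.199)⁴/32 = 1.540×10^-4 m⁴.
θ = T·L/(G·J) = 449600 × 2.01 / (44.2×10⁹ × 1.540×10^-4) = 0.1328 rad.

133 mrad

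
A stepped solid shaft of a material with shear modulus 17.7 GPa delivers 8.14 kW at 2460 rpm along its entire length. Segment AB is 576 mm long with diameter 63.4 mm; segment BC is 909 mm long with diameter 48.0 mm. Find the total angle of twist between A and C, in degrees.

0.216°

ω = 2π·2460/60 = 257.6 rad/s, so T = P/ω = 8.14×10³ / 257.6 = 31.60 N·m.
J_AB = π(0.0634)⁴/32 = 1.59×10^-6 m⁴; J_BC = π(0.0480)⁴/32 = 5.21×10^-7 m⁴.
θ = (T/G)·Σ L_i/J_i = (31.60/17.7×10⁹)·(0.576/1.59×10^-6 + 0.909/5.21×10^-7) = 3.762×10^-3 rad.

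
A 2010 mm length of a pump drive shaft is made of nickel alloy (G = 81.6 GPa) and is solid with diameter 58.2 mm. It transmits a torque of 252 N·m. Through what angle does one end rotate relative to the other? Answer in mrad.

J = πd⁴/32 = π(0.0582)⁴/32 = 1.126×10^-6 m⁴.
θ = T·L/(G·J) = 252.0 × 2.01 / (81.6×10⁹ × 1.126×10^-6) = 5.511×10^-3 rad.

5.51 mrad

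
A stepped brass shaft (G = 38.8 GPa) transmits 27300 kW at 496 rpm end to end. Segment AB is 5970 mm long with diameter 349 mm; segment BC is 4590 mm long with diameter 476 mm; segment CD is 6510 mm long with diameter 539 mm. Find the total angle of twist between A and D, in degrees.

ω = 2π·496/60 = 51.94 rad/s, so T = P/ω = 27300×10³ / 51.94 = 525600 N·m.
J_AB = π(0.349)⁴/32 = 1.46×10^-3 m⁴; J_BC = π(0.476)⁴/32 = 5.04×10^-3 m⁴; J_CD = π(0.539)⁴/32 = 8.29×10^-3 m⁴.
θ = (T/G)·Σ L_i/J_i = (525600/38.8×10⁹)·(5.97/1.46×10^-3 + 4.59/5.04×10^-3 + 6.51/8.29×10^-3) = 0.07851 rad.

4.50°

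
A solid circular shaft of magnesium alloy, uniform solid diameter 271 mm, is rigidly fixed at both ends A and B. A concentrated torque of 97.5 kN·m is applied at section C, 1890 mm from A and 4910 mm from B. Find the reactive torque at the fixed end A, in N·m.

70400 N·m

With uniform GJ and both ends fixed, compatibility θ_AC = θ_CB gives T_A·a = T_B·b, together with T_A + T_B = T₀.
T_A = T₀·b/(a+b) = 97500·4910/6800 = 70400 N·m; T_B = 27100 N·m.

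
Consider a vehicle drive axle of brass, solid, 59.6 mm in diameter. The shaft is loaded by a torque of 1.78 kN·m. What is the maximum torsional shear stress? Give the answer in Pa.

4.28e7 Pa

J = πd⁴/32 = π(0.0596)⁴/32 = 1.239×10^-6 m⁴.
τ_max = T·r/J = 1780 × 0.0298 / 1.239×10^-6 = 4.282×10^7 Pa.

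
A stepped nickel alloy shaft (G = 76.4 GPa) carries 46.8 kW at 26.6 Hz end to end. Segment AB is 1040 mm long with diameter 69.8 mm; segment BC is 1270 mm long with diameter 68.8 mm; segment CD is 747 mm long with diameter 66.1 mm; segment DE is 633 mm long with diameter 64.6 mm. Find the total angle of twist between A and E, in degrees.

ω = 2π·26.6 = 167.1 rad/s, so T = P/ω = 46.8×10³ / 167.1 = 280.0 N·m.
J_AB = π(0.0698)⁴/32 = 2.33×10^-6 m⁴; J_BC = π(0.0688)⁴/32 = 2.20×10^-6 m⁴; J_CD = π(0.0661)⁴/32 = 1.87×10^-6 m⁴; J_DE = π(0.0646)⁴/32 = 1.71×10^-6 m⁴.
θ = (T/G)·Σ L_i/J_i = (280.0/76.4×10⁹)·(1.04/2.33×10^-6 + 1.27/2.20×10^-6 + 0.747/1.87×10^-6 + 0.633/1.71×10^-6) = 6.570×10^-3 rad.

0.376°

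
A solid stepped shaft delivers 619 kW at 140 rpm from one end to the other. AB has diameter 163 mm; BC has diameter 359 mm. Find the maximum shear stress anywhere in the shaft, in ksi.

ω = 2π·140/60 = 14.66 rad/s, so T = P/ω = 619×10³ / 14.66 = 42220 N·m.
Under the same torque, τ_max = 16T/(πd³) is largest where d is smallest — segment AB (d = 163 mm).
τ_max = 16·42220/(π·(0.163)³) = 4.965×10^7 Pa.

7.20 ksi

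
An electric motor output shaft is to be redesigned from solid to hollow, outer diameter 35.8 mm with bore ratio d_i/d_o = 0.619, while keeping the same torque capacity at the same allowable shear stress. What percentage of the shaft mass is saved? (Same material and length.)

Equal τ_max and T ⇒ the solid shaft needs d_s³ = d_o³(1−k⁴), so d_s = 35.8·(1−0.619⁴)^(1/3) = 33.95 mm.
Area ratio A_h/A_s = d_o²(1−k²)/d_s² = (1−k²)/(1−k⁴)^(2/3) = 0.6857.
Mass saving = 1 − 0.6857 = 31.4 %.

31.4 %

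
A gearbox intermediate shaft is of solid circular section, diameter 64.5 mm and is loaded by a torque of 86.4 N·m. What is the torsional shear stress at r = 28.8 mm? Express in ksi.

J = πd⁴/32 = π(0.0645)⁴/32 = 1.699×10^-6 m⁴.
Shear stress varies linearly with radius: τ = T·r/J = 86.40 × 0.0288 / 1.699×10^-6 = 1.464×10^6 Pa.

0.212 ksi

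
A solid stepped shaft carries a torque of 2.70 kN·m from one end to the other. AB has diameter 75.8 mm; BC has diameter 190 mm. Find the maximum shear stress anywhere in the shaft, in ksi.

4.58 ksi

Under the same torque, τ_max = 16T/(πd³) is largest where d is smallest — segment AB (d = 75.8 mm).
τ_max = 16·2700/(π·(0.0758)³) = 3.157×10^7 Pa.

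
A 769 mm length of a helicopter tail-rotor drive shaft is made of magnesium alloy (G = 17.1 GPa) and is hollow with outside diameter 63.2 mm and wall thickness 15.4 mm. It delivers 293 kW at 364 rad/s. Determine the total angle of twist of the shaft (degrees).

1.42°

ω = 364 rad/s, so T = P/ω = 293×10³ / 364.0 = 804.9 N·m.
J = π(d_o⁴ − d_i⁴)/32 = π(0.0632⁴ − 0.0324⁴)/32 = 1.458×10^-6 m⁴.
θ = T·L/(G·J) = 804.9 × 0.769 / (17.1×10⁹ × 1.458×10^-6) = 0.02483 rad.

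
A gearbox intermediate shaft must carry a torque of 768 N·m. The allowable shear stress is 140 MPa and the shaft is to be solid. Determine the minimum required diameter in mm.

30.3 mm

For a solid shaft τ_max = 16T/(πd³), so d = (16T/(π τ_allow))^(1/3) = (16·768.0/(π·1.40×10^8))^(1/3) = 0.03034 m.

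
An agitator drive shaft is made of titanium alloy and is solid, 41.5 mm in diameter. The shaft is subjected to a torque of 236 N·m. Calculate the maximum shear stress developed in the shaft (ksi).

2.44 ksi

J = πd⁴/32 = π(0.0415)⁴/32 = 2.912×10^-7 m⁴.
τ_max = T·r/J = 236.0 × 0.0208 / 2.912×10^-7 = 1.682×10^7 Pa.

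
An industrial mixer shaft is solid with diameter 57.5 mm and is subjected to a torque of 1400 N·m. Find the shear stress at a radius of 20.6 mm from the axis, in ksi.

3.90 ksi

J = πd⁴/32 = π(0.0575)⁴/32 = 1.073×10^-6 m⁴.
Shear stress varies linearly with radius: τ = T·r/J = 1400 × 0.0206 / 1.073×10^-6 = 2.687×10^7 Pa.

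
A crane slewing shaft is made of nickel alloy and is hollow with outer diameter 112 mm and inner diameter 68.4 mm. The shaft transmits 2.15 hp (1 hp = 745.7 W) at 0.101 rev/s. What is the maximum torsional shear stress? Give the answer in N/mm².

10.6 N/mm²

ω = 2π·0.101 = 0.6346 rad/s, so T = P/ω = 2.15×745.7 / 0.6346 = 2526 N·m.
J = π(d_o⁴ − d_i⁴)/32 = π(0.112⁴ − 0.0684⁴)/32 = 1.330×10^-5 m⁴.
τ_max = T·r/J = 2526 × 0.0560 / 1.330×10^-5 = 1.064×10^7 Pa.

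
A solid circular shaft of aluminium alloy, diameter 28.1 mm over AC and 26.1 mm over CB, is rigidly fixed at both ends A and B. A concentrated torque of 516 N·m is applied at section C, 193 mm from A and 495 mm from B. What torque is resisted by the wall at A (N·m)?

Compatibility: T_A·a/J_AC = T_B·b/J_CB with T_A + T_B = T₀.
J_AC = 6.12×10^-8 m⁴, J_CB = 4.56×10^-8 m⁴, so T_A = T₀·(J_AC/a)/((J_AC/a)+(J_CB/b)) = 399.9 N·m, T_B = 116.1 N·m.

400 N·m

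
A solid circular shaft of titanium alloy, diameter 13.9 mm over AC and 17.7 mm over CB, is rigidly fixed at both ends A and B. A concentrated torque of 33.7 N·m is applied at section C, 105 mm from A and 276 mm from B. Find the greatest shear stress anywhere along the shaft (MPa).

31.9 MPa

Compatibility: T_A·a/J_AC = T_B·b/J_CB with T_A + T_B = T₀.
J_AC = 3.66×10^-9 m⁴, J_CB = 9.64×10^-9 m⁴, so T_A = T₀·(J_AC/a)/((J_AC/a)+(J_CB/b)) = 16.85 N·m, T_B = 16.85 N·m.
τ in each portion: τ_AC = 3.19×10^7 Pa, τ_CB = 1.55×10^7 Pa; maximum is in AC.
τ_max = T_AC·r/J = 16.85·0.00695/3.66×10^-9 = 3.195×10^7 Pa.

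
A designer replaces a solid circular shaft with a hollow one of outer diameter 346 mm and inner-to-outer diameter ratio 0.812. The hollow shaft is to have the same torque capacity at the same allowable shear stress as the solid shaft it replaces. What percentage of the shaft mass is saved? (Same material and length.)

Equal τ_max and T ⇒ the solid shaft needs d_s³ = d_o³(1−k⁴), so d_s = 346·(1−0.812⁴)^(1/3) = 286.1 mm.
Area ratio A_h/A_s = d_o²(1−k²)/d_s² = (1−k²)/(1−k⁴)^(2/3) = 0.4983.
Mass saving = 1 − 0.4983 = 50.2 %.

50.2 %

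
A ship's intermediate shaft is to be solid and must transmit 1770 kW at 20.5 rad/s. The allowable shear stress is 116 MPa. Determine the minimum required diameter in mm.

156 mm

ω = 20.5 rad/s, so T = P/ω = 1770×10³ / 20.50 = 86340 N·m.
For a solid shaft τ_max = 16T/(πd³), so d = (16T/(π τ_allow))^(1/3) = (16·86340/(π·1.16×10^8))^(1/3) = 0.1559 m.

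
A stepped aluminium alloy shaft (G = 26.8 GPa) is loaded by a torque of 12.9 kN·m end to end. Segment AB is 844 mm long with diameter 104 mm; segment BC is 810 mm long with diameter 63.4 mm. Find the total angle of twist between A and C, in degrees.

16.1°

J_AB = π(0.104)⁴/32 = 1.15×10^-5 m⁴; J_BC = π(0.0634)⁴/32 = 1.59×10^-6 m⁴.
θ = (T/G)·Σ L_i/J_i = (12900/26.8×10⁹)·(0.844/1.15×10^-5 + 0.810/1.59×10^-6) = 0.2812 rad.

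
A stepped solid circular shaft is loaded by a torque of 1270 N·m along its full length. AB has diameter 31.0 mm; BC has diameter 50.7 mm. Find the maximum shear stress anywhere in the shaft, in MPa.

Under the same torque, τ_max = 16T/(πd³) is largest where d is smallest — segment AB (d = 31.0 mm).
τ_max = 16·1270/(π·(0.0310)³) = 2.171×10^8 Pa.

217 MPa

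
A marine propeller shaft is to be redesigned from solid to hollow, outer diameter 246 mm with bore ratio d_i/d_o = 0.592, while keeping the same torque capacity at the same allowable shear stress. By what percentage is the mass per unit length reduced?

29.1 %

Equal τ_max and T ⇒ the solid shaft needs d_s³ = d_o³(1−k⁴), so d_s = 246·(1−0.592⁴)^(1/3) = 235.5 mm.
Area ratio A_h/A_s = d_o²(1−k²)/d_s² = (1−k²)/(1−k⁴)^(2/3) = 0.7088.
Mass saving = 1 − 0.7088 = 29.1 %.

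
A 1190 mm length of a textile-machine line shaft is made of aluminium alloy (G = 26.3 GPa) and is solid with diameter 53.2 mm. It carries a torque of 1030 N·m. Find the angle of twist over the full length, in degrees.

3.40°

J = πd⁴/32 = π(0.0532)⁴/32 = 7.864×10^-7 m⁴.
θ = T·L/(G·J) = 1030 × 1.19 / (26.3×10⁹ × 7.864×10^-7) = 0.05926 rad.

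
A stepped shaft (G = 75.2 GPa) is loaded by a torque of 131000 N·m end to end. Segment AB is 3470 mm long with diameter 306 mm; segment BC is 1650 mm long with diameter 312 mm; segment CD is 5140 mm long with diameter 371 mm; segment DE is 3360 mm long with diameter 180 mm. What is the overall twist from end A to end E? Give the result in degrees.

J_AB = π(0.306)⁴/32 = 8.61×10^-4 m⁴; J_BC = π(0.312)⁴/32 = 9.30×10^-4 m⁴; J_CD = π(0.371)⁴/32 = 1.86×10^-3 m⁴; J_DE = π(0.180)⁴/32 = 1.03×10^-4 m⁴.
θ = (T/G)·Σ L_i/J_i = (131000/75.2×10⁹)·(3.47/8.61×10^-4 + 1.65/9.30×10^-4 + 5.14/1.86×10^-3 + 3.36/1.03×10^-4) = 0.07172 rad.

4.11°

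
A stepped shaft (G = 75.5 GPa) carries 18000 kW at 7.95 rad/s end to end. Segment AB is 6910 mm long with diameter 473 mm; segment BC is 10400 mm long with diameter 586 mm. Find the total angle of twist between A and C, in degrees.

ω = 7.95 rad/s, so T = P/ω = 18000×10³ / 7.950 = 2.264e6 N·m.
J_AB = π(0.473)⁴/32 = 4.91×10^-3 m⁴; J_BC = π(0.586)⁴/32 = 0.0116 m⁴.
θ = (T/G)·Σ L_i/J_i = (2.264e6/75.5×10⁹)·(6.91/4.91×10^-3 + 10.4/0.0116) = 0.06911 rad.

3.96°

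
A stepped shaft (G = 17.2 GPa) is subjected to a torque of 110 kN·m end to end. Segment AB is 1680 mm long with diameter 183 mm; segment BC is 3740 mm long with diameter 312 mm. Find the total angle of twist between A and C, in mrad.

123 mrad

J_AB = π(0.183)⁴/32 = 1.10×10^-4 m⁴; J_BC = π(0.312)⁴/32 = 9.30×10^-4 m⁴.
θ = (T/G)·Σ L_i/J_i = (110000/17.2×10⁹)·(1.68/1.10×10^-4 + 3.74/9.30×10^-4) = 0.1233 rad.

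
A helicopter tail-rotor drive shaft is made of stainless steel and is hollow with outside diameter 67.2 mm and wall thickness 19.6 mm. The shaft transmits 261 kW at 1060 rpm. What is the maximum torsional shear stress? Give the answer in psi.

5900 psi

ω = 2π·1060/60 = 111.0 rad/s, so T = P/ω = 261×10³ / 111.0 = 2351 N·m.
J = π(d_o⁴ − d_i⁴)/32 = π(0.0672⁴ − 0.0280⁴)/32 = 1.942×10^-6 m⁴.
τ_max = T·r/J = 2351 × 0.0336 / 1.942×10^-6 = 4.069×10^7 Pa.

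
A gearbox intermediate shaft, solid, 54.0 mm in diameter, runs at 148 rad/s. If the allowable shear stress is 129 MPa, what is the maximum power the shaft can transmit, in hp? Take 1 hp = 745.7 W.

792 hp

J = πd⁴/32 = π(0.0540)⁴/32 = 8.348×10^-7 m⁴.
T_max = τ_allow·J/r = 1.29×10^8 × 8.348×10^-7 / 0.0270 = 3988 N·m.
ω = 148 rad/s, so P_max = T_max·ω = 5.903×10^5 W.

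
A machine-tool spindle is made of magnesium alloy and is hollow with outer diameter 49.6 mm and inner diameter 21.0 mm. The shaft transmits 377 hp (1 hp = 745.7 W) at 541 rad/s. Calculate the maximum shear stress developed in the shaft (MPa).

ω = 541 rad/s, so T = P/ω = 377×745.7 / 541.0 = 519.6 N·m.
J = π(d_o⁴ − d_i⁴)/32 = π(0.0496⁴ − 0.0210⁴)/32 = 5.751×10^-7 m⁴.
τ_max = T·r/J = 519.6 × 0.0248 / 5.751×10^-7 = 2.241×10^7 Pa.

22.4 MPa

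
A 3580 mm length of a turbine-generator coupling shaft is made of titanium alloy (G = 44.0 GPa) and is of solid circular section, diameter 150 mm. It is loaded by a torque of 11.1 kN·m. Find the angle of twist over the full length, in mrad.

18.2 mrad

J = πd⁴/32 = π(0.150)⁴/32 = 4.970×10^-5 m⁴.
θ = T·L/(G·J) = 11100 × 3.58 / (44.0×10⁹ × 4.970×10^-5) = 0.01817 rad.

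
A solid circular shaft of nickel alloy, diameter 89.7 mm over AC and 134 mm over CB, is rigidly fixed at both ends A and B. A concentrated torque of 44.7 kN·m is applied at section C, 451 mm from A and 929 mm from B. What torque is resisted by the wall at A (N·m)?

13100 N·m

Compatibility: T_A·a/J_AC = T_B·b/J_CB with T_A + T_B = T₀.
J_AC = 6.36×10^-6 m⁴, J_CB = 3.17×10^-5 m⁴, so T_A = T₀·(J_AC/a)/((J_AC/a)+(J_CB/b)) = 13080 N·m, T_B = 31620 N·m.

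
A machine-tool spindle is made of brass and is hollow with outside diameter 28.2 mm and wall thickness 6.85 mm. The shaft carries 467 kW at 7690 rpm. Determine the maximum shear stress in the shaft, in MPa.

ω = 2π·7690/60 = 805.3 rad/s, so T = P/ω = 467×10³ / 805.3 = 579.9 N·m.
J = π(d_o⁴ − d_i⁴)/32 = π(0.0282⁴ − 0.0145⁴)/32 = 5.775×10^-8 m⁴.
τ_max = T·r/J = 579.9 × 0.0141 / 5.775×10^-8 = 1.416×10^8 Pa.

142 MPa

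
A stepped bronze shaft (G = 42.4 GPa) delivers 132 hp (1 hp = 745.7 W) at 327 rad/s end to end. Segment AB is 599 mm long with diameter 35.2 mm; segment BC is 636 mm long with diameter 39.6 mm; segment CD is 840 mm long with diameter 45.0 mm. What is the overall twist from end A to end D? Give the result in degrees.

ω = 327 rad/s, so T = P/ω = 132×745.7 / 327.0 = 301.0 N·m.
J_AB = π(0.0352)⁴/32 = 1.51×10^-7 m⁴; J_BC = π(0.0396)⁴/32 = 2.41×10^-7 m⁴; J_CD = π(0.0450)⁴/32 = 4.03×10^-7 m⁴.
θ = (T/G)·Σ L_i/J_i = (301.0/42.4×10⁹)·(0.599/1.51×10^-7 + 0.636/2.41×10^-7 + 0.840/4.03×10^-7) = 0.06173 rad.

3.54°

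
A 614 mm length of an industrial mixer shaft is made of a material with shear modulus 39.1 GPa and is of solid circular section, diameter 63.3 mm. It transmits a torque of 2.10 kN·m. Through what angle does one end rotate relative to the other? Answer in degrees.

J = πd⁴/32 = π(0.0633)⁴/32 = 1.576×10^-6 m⁴.
θ = T·L/(G·J) = 2100 × 0.614 / (39.1×10⁹ × 1.576×10^-6) = 0.02092 rad.

1.20°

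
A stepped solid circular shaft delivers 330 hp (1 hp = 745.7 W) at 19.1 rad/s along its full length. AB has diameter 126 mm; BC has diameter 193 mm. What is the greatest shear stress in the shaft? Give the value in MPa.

ω = 19.1 rad/s, so T = P/ω = 330×745.7 / 19.10 = 12880 N·m.
Under the same torque, τ_max = 16T/(πd³) is largest where d is smallest — segment AB (d = 126 mm).
τ_max = 16·12880/(π·(0.126)³) = 3.280×10^7 Pa.

32.8 MPa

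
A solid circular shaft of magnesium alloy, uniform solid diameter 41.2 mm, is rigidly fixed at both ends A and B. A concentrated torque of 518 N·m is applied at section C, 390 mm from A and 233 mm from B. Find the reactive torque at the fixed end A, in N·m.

194 N·m

With uniform GJ and both ends fixed, compatibility θ_AC = θ_CB gives T_A·a = T_B·b, together with T_A + T_B = T₀.
T_A = T₀·b/(a+b) = 518.0·233/623.0 = 193.7 N·m; T_B = 324.3 N·m.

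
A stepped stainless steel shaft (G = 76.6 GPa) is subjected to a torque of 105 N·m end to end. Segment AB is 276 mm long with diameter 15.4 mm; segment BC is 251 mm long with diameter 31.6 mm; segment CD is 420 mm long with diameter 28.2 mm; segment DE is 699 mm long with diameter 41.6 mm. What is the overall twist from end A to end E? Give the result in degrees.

J_AB = π(0.0154)⁴/32 = 5.52×10^-9 m⁴; J_BC = π(0.0316)⁴/32 = 9.79×10^-8 m⁴; J_CD = π(0.0282)⁴/32 = 6.21×10^-8 m⁴; J_DE = π(0.0416)⁴/32 = 2.94×10^-7 m⁴.
θ = (T/G)·Σ L_i/J_i = (105.0/76.6×10⁹)·(0.276/5.52×10^-9 + 0.251/9.79×10^-8 + 0.420/6.21×10^-8 + 0.699/2.94×10^-7) = 0.08456 rad.

4.85°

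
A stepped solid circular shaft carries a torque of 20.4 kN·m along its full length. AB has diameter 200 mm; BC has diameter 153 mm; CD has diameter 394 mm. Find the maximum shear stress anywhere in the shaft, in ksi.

4.21 ksi

Under the same torque, τ_max = 16T/(πd³) is largest where d is smallest — segment BC (d = 153 mm).
τ_max = 16·20400/(π·(0.153)³) = 2.901×10^7 Pa.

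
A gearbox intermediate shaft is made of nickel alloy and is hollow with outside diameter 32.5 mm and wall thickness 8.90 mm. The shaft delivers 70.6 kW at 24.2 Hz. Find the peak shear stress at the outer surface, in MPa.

71.9 MPa

ω = 2π·24.2 = 152.1 rad/s, so T = P/ω = 70.6×10³ / 152.1 = 464.3 N·m.
J = π(d_o⁴ − d_i⁴)/32 = π(0.0325⁴ − 0.0147⁴)/32 = 1.049×10^-7 m⁴.
τ_max = T·r/J = 464.3 × 0.0163 / 1.049×10^-7 = 7.189×10^7 Pa.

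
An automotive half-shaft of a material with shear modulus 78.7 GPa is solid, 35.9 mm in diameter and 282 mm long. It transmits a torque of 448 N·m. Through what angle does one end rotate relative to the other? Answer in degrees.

J = πd⁴/32 = π(0.0359)⁴/32 = 1.631×10^-7 m⁴.
θ = T·L/(G·J) = 448.0 × 0.282 / (78.7×10⁹ × 1.631×10^-7) = 9.844×10^-3 rad.

0.564°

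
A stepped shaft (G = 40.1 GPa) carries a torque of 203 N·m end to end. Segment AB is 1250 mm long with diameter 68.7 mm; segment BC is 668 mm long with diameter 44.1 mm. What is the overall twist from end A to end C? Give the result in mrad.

12.0 mrad

J_AB = π(0.0687)⁴/32 = 2.19×10^-6 m⁴; J_BC = π(0.0441)⁴/32 = 3.71×10^-7 m⁴.
θ = (T/G)·Σ L_i/J_i = (203.0/40.1×10⁹)·(1.25/2.19×10^-6 + 0.668/3.71×10^-7) = 0.01200 rad.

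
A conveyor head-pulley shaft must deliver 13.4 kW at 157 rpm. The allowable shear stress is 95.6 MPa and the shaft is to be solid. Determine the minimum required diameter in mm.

35.1 mm

ω = 2π·157/60 = 16.44 rad/s, so T = P/ω = 13.4×10³ / 16.44 = 815.0 N·m.
For a solid shaft τ_max = 16T/(πd³), so d = (16T/(π τ_allow))^(1/3) = (16·815.0/(π·9.56×10^7))^(1/3) = 0.03515 m.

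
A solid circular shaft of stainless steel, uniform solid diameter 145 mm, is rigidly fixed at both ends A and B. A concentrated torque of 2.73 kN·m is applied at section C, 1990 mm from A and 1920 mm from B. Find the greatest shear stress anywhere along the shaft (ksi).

0.337 ksi

With uniform GJ and both ends fixed, compatibility θ_AC = θ_CB gives T_A·a = T_B·b, together with T_A + T_B = T₀.
T_A = T₀·b/(a+b) = 2730·1920/3910 = 1341 N·m; T_B = 1389 N·m.
τ in each portion: τ_AC = 2.24×10^6 Pa, τ_CB = 2.32×10^6 Pa; maximum is in CB.
τ_max = T_CB·r/J = 1389·0.0725/4.34×10^-5 = 2.321×10^6 Pa.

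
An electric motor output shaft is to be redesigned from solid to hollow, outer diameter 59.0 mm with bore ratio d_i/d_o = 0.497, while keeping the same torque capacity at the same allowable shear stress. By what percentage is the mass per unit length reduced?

Equal τ_max and T ⇒ the solid shaft needs d_s³ = d_o³(1−k⁴), so d_s = 59.0·(1−0.497⁴)^(1/3) = 57.77 mm.
Area ratio A_h/A_s = d_o²(1−k²)/d_s² = (1−k²)/(1−k⁴)^(2/3) = 0.7853.
Mass saving = 1 − 0.7853 = 21.5 %.

21.5 %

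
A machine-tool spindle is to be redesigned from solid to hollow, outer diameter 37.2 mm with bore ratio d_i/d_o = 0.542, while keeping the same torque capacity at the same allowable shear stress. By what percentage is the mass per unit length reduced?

Equal τ_max and T ⇒ the solid shaft needs d_s³ = d_o³(1−k⁴), so d_s = 37.2·(1−0.542⁴)^(1/3) = 36.10 mm.
Area ratio A_h/A_s = d_o²(1−k²)/d_s² = (1−k²)/(1−k⁴)^(2/3) = 0.7500.
Mass saving = 1 − 0.7500 = 25.0 %.

25.0 %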